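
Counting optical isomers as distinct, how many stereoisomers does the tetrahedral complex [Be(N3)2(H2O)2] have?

1

In a tetrahedral complex all four positions are equivalent and every pair of ligands is adjacent — there is no cis/trans distinction.
Only one geometric arrangement is possible.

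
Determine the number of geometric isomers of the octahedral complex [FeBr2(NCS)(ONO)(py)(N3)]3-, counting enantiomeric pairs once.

9

The six octahedral sites form three mutually perpendicular trans pairs.
Systematic enumeration (placing each ligand type in turn and discarding arrangements equivalent by rotation or reflection) gives 9 geometric isomers.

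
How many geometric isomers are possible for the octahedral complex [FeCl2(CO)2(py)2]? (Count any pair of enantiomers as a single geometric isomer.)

An octahedron has six vertices in three trans pairs; every non-trans pair is cis.
There are 5 geometric isomers: Cl trans, CO trans, py trans; Cl cis, CO trans, py cis; Cl cis, CO cis, py trans; Cl cis, CO cis, py cis (chiral); Cl trans, CO cis, py cis.

5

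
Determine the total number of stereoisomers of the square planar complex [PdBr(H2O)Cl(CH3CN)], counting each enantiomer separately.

In a square planar complex each vertex has one trans partner and two cis neighbours.
There are 3 geometric isomers: (Br/Cl trans, CH3CN/H2O trans); (Br/H2O trans, CH3CN/Cl trans); (Br/CH3CN trans, Cl/H2O trans).
Each arrangement has an internal mirror plane or centre of symmetry, so none is chiral.

3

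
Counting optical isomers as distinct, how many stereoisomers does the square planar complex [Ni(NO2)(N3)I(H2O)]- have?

3

In a square planar complex each vertex has one trans partner and two cis neighbours.
Systematic placement gives 3 geometric isomers: (H2O/N3 trans, I/NO2 trans); (H2O/NO2 trans, I/N3 trans); (H2O/I trans, N3/NO2 trans).
Each arrangement has an internal mirror plane or centre of symmetry, so none is chiral.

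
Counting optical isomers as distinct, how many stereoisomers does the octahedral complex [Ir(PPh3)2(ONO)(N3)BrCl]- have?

Exhaustive case analysis gives 9 geometric isomers.
Of these, 6 lack any improper symmetry element and so occur as enantiomeric pairs, giving 9 + 6 = 15 stereoisomers in total.

15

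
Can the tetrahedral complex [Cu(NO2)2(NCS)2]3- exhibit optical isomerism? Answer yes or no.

no

Only one geometric arrangement is possible.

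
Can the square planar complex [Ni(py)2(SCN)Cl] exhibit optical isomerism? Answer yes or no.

no

A square has two trans pairs of vertices; adjacent vertices are cis.
Working through the distinct placements yields 2 geometric isomers: py cis; py trans.
Each arrangement has an internal mirror plane or centre of symmetry, so none is chiral.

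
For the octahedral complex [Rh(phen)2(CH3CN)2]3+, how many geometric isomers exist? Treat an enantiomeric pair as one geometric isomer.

2

Each phen is bidentate and must span two cis positions.
Working through the distinct placements yields 2 geometric isomers: CH3CN trans; CH3CN cis (chiral).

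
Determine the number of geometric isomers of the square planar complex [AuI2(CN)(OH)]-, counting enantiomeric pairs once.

A square has two trans pairs of vertices; adjacent vertices are cis.
Systematic placement gives 2 geometric isomers: I cis; I trans.

2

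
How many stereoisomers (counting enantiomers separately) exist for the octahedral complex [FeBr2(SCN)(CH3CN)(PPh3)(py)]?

15

The six octahedral sites form three mutually perpendicular trans pairs.
Placing the ligands in turn and identifying arrangements related by rotation or reflection leaves 9 distinct geometric isomers.
Of these, 6 lack any improper symmetry element and so occur as enantiomeric pairs, giving 9 + 6 = 15 stereoisomers in total.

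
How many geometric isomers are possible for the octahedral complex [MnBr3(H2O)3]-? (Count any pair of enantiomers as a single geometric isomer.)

2

The six octahedral sites form three mutually perpendicular trans pairs.
Systematic placement gives 2 geometric isomers: Br mer; Br fac.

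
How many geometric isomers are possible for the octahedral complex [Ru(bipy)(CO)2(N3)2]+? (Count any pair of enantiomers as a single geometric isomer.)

An octahedron has six vertices in three trans pairs; every non-trans pair is cis.
Each bipy is bidentate and must span two cis positions.
Systematic placement gives 3 geometric isomers: CO trans, N3 cis; CO cis, N3 cis (chiral); CO cis, N3 trans.

3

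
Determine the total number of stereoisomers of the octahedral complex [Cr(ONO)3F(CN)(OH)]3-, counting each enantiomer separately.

Working through the distinct placements yields 4 geometric isomers: ONO mer (3 arrangements); ONO fac (chiral).
One of these lacks any improper symmetry element and so occurs as an enantiomeric pair, giving 4 + 1 = 5 stereoisomers in total.

5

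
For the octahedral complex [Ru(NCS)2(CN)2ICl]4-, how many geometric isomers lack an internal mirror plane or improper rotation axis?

2

An octahedron has six vertices in three trans pairs; every non-trans pair is cis.
There are 6 geometric isomers: NCS trans, CN trans; NCS cis, CN trans; NCS trans, CN cis; NCS cis, CN cis (3 arrangements, 2 chiral).
Of these, 2 lack any improper symmetry element and so occur as enantiomeric pairs, giving 6 + 2 = 8 stereoisomers in total.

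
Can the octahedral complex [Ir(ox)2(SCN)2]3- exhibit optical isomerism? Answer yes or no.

An octahedron has six vertices in three trans pairs; every non-trans pair is cis.
Each ox is bidentate and must span two cis positions.
There are 2 geometric isomers: SCN trans; SCN cis (chiral).
One of these lacks any improper symmetry element and so occurs as an enantiomeric pair, giving 2 + 1 = 3 stereoisomers in total.

yes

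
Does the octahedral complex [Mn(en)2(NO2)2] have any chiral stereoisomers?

yes

Each en is bidentate and must span two cis positions.
Systematic placement gives 2 geometric isomers: NO2 trans; NO2 cis (chiral).
One of these lacks any improper symmetry element and so occurs as an enantiomeric pair, giving 2 + 1 = 3 stereoisomers in total.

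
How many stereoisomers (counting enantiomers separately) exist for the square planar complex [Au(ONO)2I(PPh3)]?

2

A square has two trans pairs of vertices; adjacent vertices are cis.
Systematic placement gives 2 geometric isomers: ONO cis; ONO trans.
Each arrangement has an internal mirror plane or centre of symmetry, so none is chiral.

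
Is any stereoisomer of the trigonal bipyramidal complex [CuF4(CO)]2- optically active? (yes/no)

In a trigonal bipyramid the two axial positions differ from the three equatorial ones.
Working through the distinct placements yields 2 geometric isomers: CO axial; CO equatorial.
Each arrangement has an internal mirror plane or centre of symmetry, so none is chiral.

no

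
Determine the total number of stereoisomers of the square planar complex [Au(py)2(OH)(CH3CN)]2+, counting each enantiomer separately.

2

There are 2 geometric isomers: py cis; py trans.
Each arrangement has an internal mirror plane or centre of symmetry, so none is chiral.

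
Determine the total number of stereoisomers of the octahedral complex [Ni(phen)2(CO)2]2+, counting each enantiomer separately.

3

In an octahedral complex each vertex has one trans partner and four cis neighbours.
Each phen is bidentate and must span two cis positions.
There are 2 geometric isomers: CO trans; CO cis (chiral).
One of these lacks any improper symmetry element and so occurs as an enantiomeric pair, giving 2 + 1 = 3 stereoisomers in total.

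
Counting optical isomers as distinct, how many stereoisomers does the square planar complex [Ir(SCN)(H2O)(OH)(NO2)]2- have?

3

A square has two trans pairs of vertices; adjacent vertices are cis.
Systematic placement gives 3 geometric isomers: (H2O/OH trans, NO2/SCN trans); (H2O/SCN trans, NO2/OH trans); (H2O/NO2 trans, OH/SCN trans).
Each arrangement has an internal mirror plane or centre of symmetry, so none is chiral.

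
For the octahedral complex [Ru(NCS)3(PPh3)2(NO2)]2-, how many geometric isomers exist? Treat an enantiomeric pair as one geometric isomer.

The six octahedral sites form three mutually perpendicular trans pairs.
Systematic placement gives 3 geometric isomers: NCS mer, PPh3 trans; NCS mer, PPh3 cis; NCS fac, PPh3 cis.

3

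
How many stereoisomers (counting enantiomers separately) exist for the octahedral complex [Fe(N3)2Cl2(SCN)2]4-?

In an octahedral complex each vertex has one trans partner and four cis neighbours.
Systematic placement gives 5 geometric isomers: N3 trans, Cl trans, SCN trans; N3 cis, Cl trans, SCN cis; N3 cis, Cl cis, SCN trans; N3 cis, Cl cis, SCN cis (chiral); N3 trans, Cl cis, SCN cis.
One of these lacks any improper symmetry element and so occurs as an enantiomeric pair, giving 5 + 1 = 6 stereoisomers in total.

6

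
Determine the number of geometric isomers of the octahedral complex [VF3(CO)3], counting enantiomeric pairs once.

The six octahedral sites form three mutually perpendicular trans pairs.
Systematic placement gives 2 geometric isomers: F mer; F fac.

2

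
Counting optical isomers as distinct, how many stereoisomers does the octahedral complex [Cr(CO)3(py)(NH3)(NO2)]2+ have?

5

The distinct arrangements are (4 in all): CO mer (3 arrangements); CO fac (chiral).
One of these lacks any improper symmetry element and so occurs as an enantiomeric pair, giving 4 + 1 = 5 stereoisomers in total.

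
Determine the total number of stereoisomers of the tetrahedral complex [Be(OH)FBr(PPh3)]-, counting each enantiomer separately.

In a tetrahedral complex all four positions are equivalent and every pair of ligands is adjacent — there is no cis/trans distinction.
Only one geometric arrangement is possible; it has no improper symmetry element, so it exists as a pair of enantiomers (2 stereoisomers).

2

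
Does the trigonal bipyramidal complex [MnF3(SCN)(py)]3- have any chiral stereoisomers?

A trigonal bipyramid has two axial and three equatorial sites, which are chemically inequivalent.
Working through the distinct placements yields 4 geometric isomers: SCN equatorial, py equatorial; SCN axial, py equatorial; SCN equatorial, py axial; SCN axial, py axial.
Each arrangement has an internal mirror plane or centre of symmetry, so none is chiral.

no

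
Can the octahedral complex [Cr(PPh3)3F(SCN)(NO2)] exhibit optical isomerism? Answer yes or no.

yes

An octahedron has six vertices in three trans pairs; every non-trans pair is cis.
The distinct arrangements are (4 in all): PPh3 mer (3 arrangements); PPh3 fac (chiral).
One of these lacks any improper symmetry element and so occurs as an enantiomeric pair, giving 4 + 1 = 5 stereoisomers in total.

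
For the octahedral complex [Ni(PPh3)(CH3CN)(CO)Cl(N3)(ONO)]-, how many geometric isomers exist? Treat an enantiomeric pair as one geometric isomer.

An octahedron has six vertices in three trans pairs; every non-trans pair is cis.
Exhaustive case analysis gives 15 geometric isomers.

15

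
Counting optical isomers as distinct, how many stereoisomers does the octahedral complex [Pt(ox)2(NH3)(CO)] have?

3

In an octahedral complex each vertex has one trans partner and four cis neighbours.
Each ox is bidentate and must span two cis positions.
Systematic placement gives 2 geometric isomers: NH3 and CO mutually trans; NH3 and CO mutually cis (chiral).
One of these lacks any improper symmetry element and so occurs as an enantiomeric pair, giving 2 + 1 = 3 stereoisomers in total.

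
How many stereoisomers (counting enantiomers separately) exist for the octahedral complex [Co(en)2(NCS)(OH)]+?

An octahedron has six vertices in three trans pairs; every non-trans pair is cis.
Each en is bidentate and must span two cis positions.
Systematic placement gives 2 geometric isomers: NCS and OH mutually trans; NCS and OH mutually cis (chiral).
One of these lacks any improper symmetry element and so occurs as an enantiomeric pair, giving 2 + 1 = 3 stereoisomers in total.

3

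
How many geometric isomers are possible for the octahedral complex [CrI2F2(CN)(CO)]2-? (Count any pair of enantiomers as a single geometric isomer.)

Working through the distinct placements yields 6 geometric isomers: I trans, F trans; I cis, F cis (3 arrangements, 2 chiral); I trans, F cis; I cis, F trans.

6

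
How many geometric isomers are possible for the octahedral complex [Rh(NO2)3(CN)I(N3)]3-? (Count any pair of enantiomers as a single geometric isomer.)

4

In an octahedral complex each vertex has one trans partner and four cis neighbours.
Working through the distinct placements yields 4 geometric isomers: NO2 mer (3 arrangements); NO2 fac (chiral).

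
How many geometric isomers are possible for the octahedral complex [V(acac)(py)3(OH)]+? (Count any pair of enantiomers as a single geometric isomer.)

Each acac is bidentate and must span two cis positions.
There are 2 geometric isomers: py mer; py fac.

2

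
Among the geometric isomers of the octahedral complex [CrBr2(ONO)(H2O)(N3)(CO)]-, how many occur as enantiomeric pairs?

6

In an octahedral complex each vertex has one trans partner and four cis neighbours.
Systematic enumeration (placing each ligand type in turn and discarding arrangements equivalent by rotation or reflection) gives 9 geometric isomers.
Of these, 6 lack any improper symmetry element and so occur as enantiomeric pairs, giving 9 + 6 = 15 stereoisomers in total.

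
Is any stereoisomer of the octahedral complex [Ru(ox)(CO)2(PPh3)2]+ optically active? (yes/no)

The six octahedral sites form three mutually perpendicular trans pairs.
Each ox is bidentate and must span two cis positions.
Working through the distinct placements yields 3 geometric isomers: CO trans, PPh3 cis; CO cis, PPh3 cis (chiral); CO cis, PPh3 trans.
One of these lacks any improper symmetry element and so occurs as an enantiomeric pair, giving 3 + 1 = 4 stereoisomers in total.

yes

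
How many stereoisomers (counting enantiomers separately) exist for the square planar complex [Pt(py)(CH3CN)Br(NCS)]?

A square has two trans pairs of vertices; adjacent vertices are cis.
The distinct arrangements are (3 in all): (Br/NCS trans, CH3CN/py trans); (Br/py trans, CH3CN/NCS trans); (Br/CH3CN trans, NCS/py trans).
Each arrangement has an internal mirror plane or centre of symmetry, so none is chiral.

3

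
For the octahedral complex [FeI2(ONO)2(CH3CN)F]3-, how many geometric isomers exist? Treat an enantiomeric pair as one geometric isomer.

An octahedron has six vertices in three trans pairs; every non-trans pair is cis.
Systematic placement gives 6 geometric isomers: I trans, ONO trans; I cis, ONO cis (3 arrangements, 2 chiral); I cis, ONO trans; I trans, ONO cis.

6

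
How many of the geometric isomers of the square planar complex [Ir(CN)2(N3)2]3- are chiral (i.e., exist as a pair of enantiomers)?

A square has two trans pairs of vertices; adjacent vertices are cis.
The distinct arrangements are (2 in all): CN cis; CN trans.
Each arrangement has an internal mirror plane or centre of symmetry, so none is chiral.

0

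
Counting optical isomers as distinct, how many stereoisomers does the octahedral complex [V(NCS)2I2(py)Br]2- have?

An octahedron has six vertices in three trans pairs; every non-trans pair is cis.
Systematic placement gives 6 geometric isomers: NCS cis, I cis (3 arrangements, 2 chiral); NCS trans, I cis; NCS cis, I trans; NCS trans, I trans.
Of these, 2 lack any improper symmetry element and so occur as enantiomeric pairs, giving 6 + 2 = 8 stereoisomers in total.

8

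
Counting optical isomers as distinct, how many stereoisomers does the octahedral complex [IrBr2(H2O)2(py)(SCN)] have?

Working through the distinct placements yields 6 geometric isomers: Br trans, H2O trans; Br trans, H2O cis; Br cis, H2O cis (3 arrangements, 2 chiral); Br cis, H2O trans.
Of these, 2 lack any improper symmetry element and so occur as enantiomeric pairs, giving 6 + 2 = 8 stereoisomers in total.

8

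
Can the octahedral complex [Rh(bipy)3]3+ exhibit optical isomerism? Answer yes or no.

In an octahedral complex each vertex has one trans partner and four cis neighbours.
Each bipy is bidentate and must span two cis positions.
Only one geometric arrangement is possible; it has no improper symmetry element, so it exists as a pair of enantiomers (2 stereoisomers).

yes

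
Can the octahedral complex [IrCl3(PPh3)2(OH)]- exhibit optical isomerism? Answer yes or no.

no

In an octahedral complex each vertex has one trans partner and four cis neighbours.
Working through the distinct placements yields 3 geometric isomers: Cl mer, PPh3 trans; Cl mer, PPh3 cis; Cl fac, PPh3 cis.
Each arrangement has an internal mirror plane or centre of symmetry, so none is chiral.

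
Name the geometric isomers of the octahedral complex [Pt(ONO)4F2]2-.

cis and trans

In an octahedral complex each vertex has one trans partner and four cis neighbours.
There are 2 geometric isomers: F trans; F cis.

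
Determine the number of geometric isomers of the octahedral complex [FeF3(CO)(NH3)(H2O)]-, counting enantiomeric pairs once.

The six octahedral sites form three mutually perpendicular trans pairs.
Systematic placement gives 4 geometric isomers: F mer (3 arrangements); F fac (chiral).

4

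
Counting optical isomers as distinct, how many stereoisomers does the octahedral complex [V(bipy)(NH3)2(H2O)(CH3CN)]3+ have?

6

The six octahedral sites form three mutually perpendicular trans pairs.
Each bipy is bidentate and must span two cis positions.
There are 4 geometric isomers: NH3 cis (3 arrangements, 2 chiral); NH3 trans.
Of these, 2 lack any improper symmetry element and so occur as enantiomeric pairs, giving 4 + 2 = 6 stereoisomers in total.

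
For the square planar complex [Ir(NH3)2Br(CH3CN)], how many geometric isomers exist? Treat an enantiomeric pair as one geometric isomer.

In a square planar complex each vertex has one trans partner and two cis neighbours.
The distinct arrangements are (2 in all): NH3 cis; NH3 trans.

2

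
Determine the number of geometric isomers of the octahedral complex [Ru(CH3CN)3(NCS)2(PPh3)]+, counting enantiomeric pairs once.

The distinct arrangements are (3 in all): CH3CN mer, NCS cis; CH3CN mer, NCS trans; CH3CN fac, NCS cis.

3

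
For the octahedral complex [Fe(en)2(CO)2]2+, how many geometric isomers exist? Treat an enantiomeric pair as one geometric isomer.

2

In an octahedral complex each vertex has one trans partner and four cis neighbours.
Each en is bidentate and must span two cis positions.
The distinct arrangements are (2 in all): CO trans; CO cis (chiral).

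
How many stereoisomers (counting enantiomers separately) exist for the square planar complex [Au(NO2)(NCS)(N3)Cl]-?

3

In a square planar complex each vertex has one trans partner and two cis neighbours.
Working through the distinct placements yields 3 geometric isomers: (Cl/NCS trans, N3/NO2 trans); (Cl/NO2 trans, N3/NCS trans); (Cl/N3 trans, NCS/NO2 trans).
Each arrangement has an internal mirror plane or centre of symmetry, so none is chiral.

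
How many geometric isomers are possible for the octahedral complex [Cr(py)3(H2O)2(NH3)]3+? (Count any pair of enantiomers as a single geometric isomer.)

An octahedron has six vertices in three trans pairs; every non-trans pair is cis.
Systematic placement gives 3 geometric isomers: py mer, H2O trans; py mer, H2O cis; py fac, H2O cis.

3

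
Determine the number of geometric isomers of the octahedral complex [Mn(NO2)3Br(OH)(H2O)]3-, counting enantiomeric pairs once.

4

The six octahedral sites form three mutually perpendicular trans pairs.
Working through the distinct placements yields 4 geometric isomers: NO2 mer (3 arrangements); NO2 fac (chiral).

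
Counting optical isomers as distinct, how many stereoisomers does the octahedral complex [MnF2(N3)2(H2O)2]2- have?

6

An octahedron has six vertices in three trans pairs; every non-trans pair is cis.
Working through the distinct placements yields 5 geometric isomers: F trans, N3 trans, H2O trans; F trans, N3 cis, H2O cis; F cis, N3 trans, H2O cis; F cis, N3 cis, H2O cis (chiral); F cis, N3 cis, H2O trans.
One of these lacks any improper symmetry element and so occurs as an enantiomeric pair, giving 5 + 1 = 6 stereoisomers in total.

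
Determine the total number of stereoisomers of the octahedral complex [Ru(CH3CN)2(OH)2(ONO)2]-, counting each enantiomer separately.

6

An octahedron has six vertices in three trans pairs; every non-trans pair is cis.
Working through the distinct placements yields 5 geometric isomers: CH3CN trans, OH trans, ONO trans; CH3CN trans, OH cis, ONO cis; CH3CN cis, OH cis, ONO trans; CH3CN cis, OH cis, ONO cis (chiral); CH3CN cis, OH trans, ONO cis.
One of these lacks any improper symmetry element and so occurs as an enantiomeric pair, giving 5 + 1 = 6 stereoisomers in total.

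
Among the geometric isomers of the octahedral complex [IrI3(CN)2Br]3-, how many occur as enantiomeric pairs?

0

In an octahedral complex each vertex has one trans partner and four cis neighbours.
Working through the distinct placements yields 3 geometric isomers: I mer, CN cis; I mer, CN trans; I fac, CN cis.
Each arrangement has an internal mirror plane or centre of symmetry, so none is chiral.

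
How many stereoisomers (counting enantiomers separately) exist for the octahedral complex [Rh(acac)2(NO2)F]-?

The six octahedral sites form three mutually perpendicular trans pairs.
Each acac is bidentate and must span two cis positions.
Systematic placement gives 2 geometric isomers: NO2 and F mutually trans; NO2 and F mutually cis (chiral).
One of these lacks any improper symmetry element and so occurs as an enantiomeric pair, giving 2 + 1 = 3 stereoisomers in total.

3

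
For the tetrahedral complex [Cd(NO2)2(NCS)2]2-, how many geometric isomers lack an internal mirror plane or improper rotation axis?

0

Only one geometric arrangement is possible.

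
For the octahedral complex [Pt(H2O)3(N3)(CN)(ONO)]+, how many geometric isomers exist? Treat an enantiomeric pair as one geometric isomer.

4

The six octahedral sites form three mutually perpendicular trans pairs.
Systematic placement gives 4 geometric isomers: H2O mer (3 arrangements); H2O fac (chiral).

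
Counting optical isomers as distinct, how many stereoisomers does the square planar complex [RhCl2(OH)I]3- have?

2

In a square planar complex each vertex has one trans partner and two cis neighbours.
Working through the distinct placements yields 2 geometric isomers: Cl cis; Cl trans.
Each arrangement has an internal mirror plane or centre of symmetry, so none is chiral.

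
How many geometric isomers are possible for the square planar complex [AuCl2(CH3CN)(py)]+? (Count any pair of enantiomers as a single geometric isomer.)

There are 2 geometric isomers: Cl cis; Cl trans.

2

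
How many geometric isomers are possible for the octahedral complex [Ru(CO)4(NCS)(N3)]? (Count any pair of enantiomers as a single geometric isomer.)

2

In an octahedral complex each vertex has one trans partner and four cis neighbours.
Working through the distinct placements yields 2 geometric isomers: NCS and N3 mutually trans; NCS and N3 mutually cis.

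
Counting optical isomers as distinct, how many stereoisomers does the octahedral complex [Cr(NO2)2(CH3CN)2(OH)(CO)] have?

8

The distinct arrangements are (6 in all): NO2 cis, CH3CN trans; NO2 trans, CH3CN trans; NO2 cis, CH3CN cis (3 arrangements, 2 chiral); NO2 trans, CH3CN cis.
Of these, 2 lack any improper symmetry element and so occur as enantiomeric pairs, giving 6 + 2 = 8 stereoisomers in total.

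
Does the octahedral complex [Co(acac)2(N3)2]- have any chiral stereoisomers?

An octahedron has six vertices in three trans pairs; every non-trans pair is cis.
Each acac is bidentate and must span two cis positions.
Working through the distinct placements yields 2 geometric isomers: N3 trans; N3 cis (chiral).
One of these lacks any improper symmetry element and so occurs as an enantiomeric pair, giving 2 + 1 = 3 stereoisomers in total.

yes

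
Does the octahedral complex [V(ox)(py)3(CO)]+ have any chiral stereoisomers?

no

The six octahedral sites form three mutually perpendicular trans pairs.
Each ox is bidentate and must span two cis positions.
Working through the distinct placements yields 2 geometric isomers: py mer; py fac.
Each arrangement has an internal mirror plane or centre of symmetry, so none is chiral.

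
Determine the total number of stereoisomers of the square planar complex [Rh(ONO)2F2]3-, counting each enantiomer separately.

2

Working through the distinct placements yields 2 geometric isomers: ONO cis; ONO trans.
Each arrangement has an internal mirror plane or centre of symmetry, so none is chiral.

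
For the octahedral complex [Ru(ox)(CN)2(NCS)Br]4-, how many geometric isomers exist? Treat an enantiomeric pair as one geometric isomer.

The six octahedral sites form three mutually perpendicular trans pairs.
Each ox is bidentate and must span two cis positions.
There are 4 geometric isomers: CN cis (3 arrangements, 2 chiral); CN trans.

4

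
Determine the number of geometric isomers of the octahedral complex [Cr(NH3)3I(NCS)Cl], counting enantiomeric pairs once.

4

The six octahedral sites form three mutually perpendicular trans pairs.
The distinct arrangements are (4 in all): NH3 mer (3 arrangements); NH3 fac (chiral).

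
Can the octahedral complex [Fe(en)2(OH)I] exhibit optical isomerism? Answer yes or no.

Each en is bidentate and must span two cis positions.
There are 2 geometric isomers: OH and I mutually trans; OH and I mutually cis (chiral).
One of these lacks any improper symmetry element and so occurs as an enantiomeric pair, giving 2 + 1 = 3 stereoisomers in total.

yes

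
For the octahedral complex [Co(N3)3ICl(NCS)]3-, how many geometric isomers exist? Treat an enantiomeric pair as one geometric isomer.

4

In an octahedral complex each vertex has one trans partner and four cis neighbours.
There are 4 geometric isomers: N3 mer (3 arrangements); N3 fac (chiral).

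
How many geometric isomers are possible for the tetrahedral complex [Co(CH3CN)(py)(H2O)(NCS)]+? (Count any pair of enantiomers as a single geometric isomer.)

1

In a tetrahedral complex all four positions are equivalent and every pair of ligands is adjacent — there is no cis/trans distinction.
Only one geometric arrangement is possible; it has no improper symmetry element, so it exists as a pair of enantiomers (2 stereoisomers).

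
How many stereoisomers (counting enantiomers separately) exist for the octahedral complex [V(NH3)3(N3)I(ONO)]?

5

The six octahedral sites form three mutually perpendicular trans pairs.
Systematic placement gives 4 geometric isomers: NH3 mer (3 arrangements); NH3 fac (chiral).
One of these lacks any improper symmetry element and so occurs as an enantiomeric pair, giving 4 + 1 = 5 stereoisomers in total.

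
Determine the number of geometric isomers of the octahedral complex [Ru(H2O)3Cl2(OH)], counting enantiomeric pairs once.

An octahedron has six vertices in three trans pairs; every non-trans pair is cis.
There are 3 geometric isomers: H2O mer, Cl trans; H2O fac, Cl cis; H2O mer, Cl cis.

3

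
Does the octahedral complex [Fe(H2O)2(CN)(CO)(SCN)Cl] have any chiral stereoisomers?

An octahedron has six vertices in three trans pairs; every non-trans pair is cis.
Systematic enumeration (placing each ligand type in turn and discarding arrangements equivalent by rotation or reflection) gives 9 geometric isomers.
Of these, 6 lack any improper symmetry element and so occur as enantiomeric pairs, giving 9 + 6 = 15 stereoisomers in total.

yes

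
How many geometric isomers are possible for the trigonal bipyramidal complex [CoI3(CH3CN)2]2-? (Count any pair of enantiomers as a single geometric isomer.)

In a trigonal bipyramid the two axial positions differ from the three equatorial ones.
Systematic placement gives 3 geometric isomers: CH3CN both axial; CH3CN one axial, one equatorial; CH3CN both equatorial.

3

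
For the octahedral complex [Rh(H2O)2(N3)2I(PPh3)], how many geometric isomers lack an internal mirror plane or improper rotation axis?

The six octahedral sites form three mutually perpendicular trans pairs.
Working through the distinct placements yields 6 geometric isomers: H2O trans, N3 cis; H2O trans, N3 trans; H2O cis, N3 cis (3 arrangements, 2 chiral); H2O cis, N3 trans.
Of these, 2 lack any improper symmetry element and so occur as enantiomeric pairs, giving 6 + 2 = 8 stereoisomers in total.

2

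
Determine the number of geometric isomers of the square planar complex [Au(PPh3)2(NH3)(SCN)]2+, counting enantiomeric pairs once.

2

Systematic placement gives 2 geometric isomers: PPh3 cis; PPh3 trans.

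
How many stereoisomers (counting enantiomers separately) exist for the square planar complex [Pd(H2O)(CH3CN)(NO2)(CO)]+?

3

The distinct arrangements are (3 in all): (CH3CN/H2O trans, CO/NO2 trans); (CH3CN/NO2 trans, CO/H2O trans); (CH3CN/CO trans, H2O/NO2 trans).
Each arrangement has an internal mirror plane or centre of symmetry, so none is chiral.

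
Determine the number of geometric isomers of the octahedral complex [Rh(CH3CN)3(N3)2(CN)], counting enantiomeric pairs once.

3

An octahedron has six vertices in three trans pairs; every non-trans pair is cis.
Working through the distinct placements yields 3 geometric isomers: CH3CN mer, N3 trans; CH3CN mer, N3 cis; CH3CN fac, N3 cis.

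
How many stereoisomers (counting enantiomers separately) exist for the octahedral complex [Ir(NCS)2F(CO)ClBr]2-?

15

In an octahedral complex each vertex has one trans partner and four cis neighbours.
Systematic enumeration (placing each ligand type in turn and discarding arrangements equivalent by rotation or reflection) gives 9 geometric isomers.
Of these, 6 lack any improper symmetry element and so occur as enantiomeric pairs, giving 9 + 6 = 15 stereoisomers in total.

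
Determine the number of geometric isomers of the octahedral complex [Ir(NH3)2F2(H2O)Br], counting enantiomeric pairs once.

Working through the distinct placements yields 6 geometric isomers: NH3 trans, F cis; NH3 cis, F cis (3 arrangements, 2 chiral); NH3 trans, F trans; NH3 cis, F trans.

6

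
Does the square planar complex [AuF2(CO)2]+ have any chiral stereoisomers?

no

In a square planar complex each vertex has one trans partner and two cis neighbours.
Working through the distinct placements yields 2 geometric isomers: F cis; F trans.
Each arrangement has an internal mirror plane or centre of symmetry, so none is chiral.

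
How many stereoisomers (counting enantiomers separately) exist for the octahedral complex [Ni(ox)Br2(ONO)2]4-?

An octahedron has six vertices in three trans pairs; every non-trans pair is cis.
Each ox is bidentate and must span two cis positions.
Systematic placement gives 3 geometric isomers: Br trans, ONO cis; Br cis, ONO cis (chiral); Br cis, ONO trans.
One of these lacks any improper symmetry element and so occurs as an enantiomeric pair, giving 3 + 1 = 4 stereoisomers in total.

4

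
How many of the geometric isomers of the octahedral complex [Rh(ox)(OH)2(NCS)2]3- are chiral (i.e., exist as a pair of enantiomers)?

1

In an octahedral complex each vertex has one trans partner and four cis neighbours.
Each ox is bidentate and must span two cis positions.
The distinct arrangements are (3 in all): OH cis, NCS trans; OH cis, NCS cis (chiral); OH trans, NCS cis.
One of these lacks any improper symmetry element and so occurs as an enantiomeric pair, giving 3 + 1 = 4 stereoisomers in total.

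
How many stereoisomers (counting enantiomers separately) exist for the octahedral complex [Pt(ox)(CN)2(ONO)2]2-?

The six octahedral sites form three mutually perpendicular trans pairs.
Each ox is bidentate and must span two cis positions.
Systematic placement gives 3 geometric isomers: CN trans, ONO cis; CN cis, ONO cis (chiral); CN cis, ONO trans.
One of these lacks any improper symmetry element and so occurs as an enantiomeric pair, giving 3 + 1 = 4 stereoisomers in total.

4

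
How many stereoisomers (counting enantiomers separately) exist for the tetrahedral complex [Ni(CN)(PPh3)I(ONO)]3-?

2

In a tetrahedral complex all four positions are equivalent and every pair of ligands is adjacent — there is no cis/trans distinction.
Only one geometric arrangement is possible; it has no improper symmetry element, so it exists as a pair of enantiomers (2 stereoisomers).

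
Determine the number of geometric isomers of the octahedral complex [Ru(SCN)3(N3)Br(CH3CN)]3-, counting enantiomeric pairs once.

An octahedron has six vertices in three trans pairs; every non-trans pair is cis.
Working through the distinct placements yields 4 geometric isomers: SCN mer (3 arrangements); SCN fac (chiral).

4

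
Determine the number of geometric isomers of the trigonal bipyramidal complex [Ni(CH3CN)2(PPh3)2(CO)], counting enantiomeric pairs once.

A trigonal bipyramid has two axial and three equatorial sites, which are chemically inequivalent.
Systematic enumeration (placing each ligand type in turn and discarding arrangements equivalent by rotation or reflection) gives 5 geometric isomers.

5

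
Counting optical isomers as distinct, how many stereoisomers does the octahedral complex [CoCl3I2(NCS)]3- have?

3

Working through the distinct placements yields 3 geometric isomers: Cl mer, I cis; Cl mer, I trans; Cl fac, I cis.
Each arrangement has an internal mirror plane or centre of symmetry, so none is chiral.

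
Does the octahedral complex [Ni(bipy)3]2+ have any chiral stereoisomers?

yes

Each bipy is bidentate and must span two cis positions.
Only one geometric arrangement is possible; it has no improper symmetry element, so it exists as a pair of enantiomers (2 stereoisomers).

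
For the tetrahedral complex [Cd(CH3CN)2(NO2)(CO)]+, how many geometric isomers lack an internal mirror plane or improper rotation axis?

0

Only one geometric arrangement is possible.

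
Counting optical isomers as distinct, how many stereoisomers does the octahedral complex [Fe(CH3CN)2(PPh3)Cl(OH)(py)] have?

15

The six octahedral sites form three mutually perpendicular trans pairs.
Exhaustive case analysis gives 9 geometric isomers.
Of these, 6 lack any improper symmetry element and so occur as enantiomeric pairs, giving 9 + 6 = 15 stereoisomers in total.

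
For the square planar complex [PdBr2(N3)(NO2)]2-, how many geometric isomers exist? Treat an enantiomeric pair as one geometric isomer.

A square has two trans pairs of vertices; adjacent vertices are cis.
There are 2 geometric isomers: Br cis; Br trans.

2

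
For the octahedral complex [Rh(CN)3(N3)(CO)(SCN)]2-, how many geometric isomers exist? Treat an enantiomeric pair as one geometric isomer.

Working through the distinct placements yields 4 geometric isomers: CN mer (3 arrangements); CN fac (chiral).

4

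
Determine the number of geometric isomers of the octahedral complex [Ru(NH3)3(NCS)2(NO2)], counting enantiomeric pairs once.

3

The six octahedral sites form three mutually perpendicular trans pairs.
Systematic placement gives 3 geometric isomers: NH3 mer, NCS trans; NH3 fac, NCS cis; NH3 mer, NCS cis.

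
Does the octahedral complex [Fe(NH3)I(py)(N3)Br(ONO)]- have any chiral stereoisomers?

yes

In an octahedral complex each vertex has one trans partner and four cis neighbours.
Exhaustive case analysis gives 15 geometric isomers.
Of these, 15 lack any improper symmetry element and so occur as enantiomeric pairs, giving 15 + 15 = 30 stereoisomers in total.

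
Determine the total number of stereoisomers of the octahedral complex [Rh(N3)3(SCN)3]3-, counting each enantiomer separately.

In an octahedral complex each vertex has one trans partner and four cis neighbours.
There are 2 geometric isomers: N3 mer; N3 fac.
Each arrangement has an internal mirror plane or centre of symmetry, so none is chiral.

2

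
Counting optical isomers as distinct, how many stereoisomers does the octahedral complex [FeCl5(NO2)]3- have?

1

The six octahedral sites form three mutually perpendicular trans pairs.
Only one geometric arrangement is possible.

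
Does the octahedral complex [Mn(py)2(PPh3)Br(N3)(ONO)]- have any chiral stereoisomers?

yes

In an octahedral complex each vertex has one trans partner and four cis neighbours.
Systematic enumeration (placing each ligand type in turn and discarding arrangements equivalent by rotation or reflection) gives 9 geometric isomers.
Of these, 6 lack any improper symmetry element and so occur as enantiomeric pairs, giving 9 + 6 = 15 stereoisomers in total.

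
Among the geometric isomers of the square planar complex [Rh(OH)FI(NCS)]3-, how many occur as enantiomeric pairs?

0

In a square planar complex each vertex has one trans partner and two cis neighbours.
Working through the distinct placements yields 3 geometric isomers: (F/NCS trans, I/OH trans); (F/OH trans, I/NCS trans); (F/I trans, NCS/OH trans).
Each arrangement has an internal mirror plane or centre of symmetry, so none is chiral.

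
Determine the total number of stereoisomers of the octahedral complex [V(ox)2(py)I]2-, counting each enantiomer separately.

The six octahedral sites form three mutually perpendicular trans pairs.
Each ox is bidentate and must span two cis positions.
The distinct arrangements are (2 in all): py and I mutually cis (chiral); py and I mutually trans.
One of these lacks any improper symmetry element and so occurs as an enantiomeric pair, giving 2 + 1 = 3 stereoisomers in total.

3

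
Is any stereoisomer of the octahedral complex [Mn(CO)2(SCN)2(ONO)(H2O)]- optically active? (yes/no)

yes

The six octahedral sites form three mutually perpendicular trans pairs.
Working through the distinct placements yields 6 geometric isomers: CO trans, SCN trans; CO trans, SCN cis; CO cis, SCN trans; CO cis, SCN cis (3 arrangements, 2 chiral).
Of these, 2 lack any improper symmetry element and so occur as enantiomeric pairs, giving 6 + 2 = 8 stereoisomers in total.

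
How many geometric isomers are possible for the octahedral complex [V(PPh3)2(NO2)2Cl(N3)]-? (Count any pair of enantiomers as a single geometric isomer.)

6

In an octahedral complex each vertex has one trans partner and four cis neighbours.
The distinct arrangements are (6 in all): PPh3 trans, NO2 trans; PPh3 cis, NO2 cis (3 arrangements, 2 chiral); PPh3 trans, NO2 cis; PPh3 cis, NO2 trans.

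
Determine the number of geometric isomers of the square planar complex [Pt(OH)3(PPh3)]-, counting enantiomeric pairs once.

1

Only one geometric arrangement is possible.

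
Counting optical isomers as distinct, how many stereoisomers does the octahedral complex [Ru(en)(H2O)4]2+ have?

1

Each en is bidentate and must span two cis positions.
Only one geometric arrangement is possible.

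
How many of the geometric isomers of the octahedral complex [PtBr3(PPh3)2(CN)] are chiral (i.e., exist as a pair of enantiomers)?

In an octahedral complex each vertex has one trans partner and four cis neighbours.
There are 3 geometric isomers: Br mer, PPh3 trans; Br mer, PPh3 cis; Br fac, PPh3 cis.
Each arrangement has an internal mirror plane or centre of symmetry, so none is chiral.

0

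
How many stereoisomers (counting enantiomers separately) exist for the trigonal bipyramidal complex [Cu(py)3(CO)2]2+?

3

In a trigonal bipyramid the two axial positions differ from the three equatorial ones.
The distinct arrangements are (3 in all): CO both axial; CO one axial, one equatorial; CO both equatorial.
Each arrangement has an internal mirror plane or centre of symmetry, so none is chiral.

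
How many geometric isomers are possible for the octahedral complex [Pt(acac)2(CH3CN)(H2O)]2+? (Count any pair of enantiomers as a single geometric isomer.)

An octahedron has six vertices in three trans pairs; every non-trans pair is cis.
Each acac is bidentate and must span two cis positions.
The distinct arrangements are (2 in all): CH3CN and H2O mutually trans; CH3CN and H2O mutually cis (chiral).

2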